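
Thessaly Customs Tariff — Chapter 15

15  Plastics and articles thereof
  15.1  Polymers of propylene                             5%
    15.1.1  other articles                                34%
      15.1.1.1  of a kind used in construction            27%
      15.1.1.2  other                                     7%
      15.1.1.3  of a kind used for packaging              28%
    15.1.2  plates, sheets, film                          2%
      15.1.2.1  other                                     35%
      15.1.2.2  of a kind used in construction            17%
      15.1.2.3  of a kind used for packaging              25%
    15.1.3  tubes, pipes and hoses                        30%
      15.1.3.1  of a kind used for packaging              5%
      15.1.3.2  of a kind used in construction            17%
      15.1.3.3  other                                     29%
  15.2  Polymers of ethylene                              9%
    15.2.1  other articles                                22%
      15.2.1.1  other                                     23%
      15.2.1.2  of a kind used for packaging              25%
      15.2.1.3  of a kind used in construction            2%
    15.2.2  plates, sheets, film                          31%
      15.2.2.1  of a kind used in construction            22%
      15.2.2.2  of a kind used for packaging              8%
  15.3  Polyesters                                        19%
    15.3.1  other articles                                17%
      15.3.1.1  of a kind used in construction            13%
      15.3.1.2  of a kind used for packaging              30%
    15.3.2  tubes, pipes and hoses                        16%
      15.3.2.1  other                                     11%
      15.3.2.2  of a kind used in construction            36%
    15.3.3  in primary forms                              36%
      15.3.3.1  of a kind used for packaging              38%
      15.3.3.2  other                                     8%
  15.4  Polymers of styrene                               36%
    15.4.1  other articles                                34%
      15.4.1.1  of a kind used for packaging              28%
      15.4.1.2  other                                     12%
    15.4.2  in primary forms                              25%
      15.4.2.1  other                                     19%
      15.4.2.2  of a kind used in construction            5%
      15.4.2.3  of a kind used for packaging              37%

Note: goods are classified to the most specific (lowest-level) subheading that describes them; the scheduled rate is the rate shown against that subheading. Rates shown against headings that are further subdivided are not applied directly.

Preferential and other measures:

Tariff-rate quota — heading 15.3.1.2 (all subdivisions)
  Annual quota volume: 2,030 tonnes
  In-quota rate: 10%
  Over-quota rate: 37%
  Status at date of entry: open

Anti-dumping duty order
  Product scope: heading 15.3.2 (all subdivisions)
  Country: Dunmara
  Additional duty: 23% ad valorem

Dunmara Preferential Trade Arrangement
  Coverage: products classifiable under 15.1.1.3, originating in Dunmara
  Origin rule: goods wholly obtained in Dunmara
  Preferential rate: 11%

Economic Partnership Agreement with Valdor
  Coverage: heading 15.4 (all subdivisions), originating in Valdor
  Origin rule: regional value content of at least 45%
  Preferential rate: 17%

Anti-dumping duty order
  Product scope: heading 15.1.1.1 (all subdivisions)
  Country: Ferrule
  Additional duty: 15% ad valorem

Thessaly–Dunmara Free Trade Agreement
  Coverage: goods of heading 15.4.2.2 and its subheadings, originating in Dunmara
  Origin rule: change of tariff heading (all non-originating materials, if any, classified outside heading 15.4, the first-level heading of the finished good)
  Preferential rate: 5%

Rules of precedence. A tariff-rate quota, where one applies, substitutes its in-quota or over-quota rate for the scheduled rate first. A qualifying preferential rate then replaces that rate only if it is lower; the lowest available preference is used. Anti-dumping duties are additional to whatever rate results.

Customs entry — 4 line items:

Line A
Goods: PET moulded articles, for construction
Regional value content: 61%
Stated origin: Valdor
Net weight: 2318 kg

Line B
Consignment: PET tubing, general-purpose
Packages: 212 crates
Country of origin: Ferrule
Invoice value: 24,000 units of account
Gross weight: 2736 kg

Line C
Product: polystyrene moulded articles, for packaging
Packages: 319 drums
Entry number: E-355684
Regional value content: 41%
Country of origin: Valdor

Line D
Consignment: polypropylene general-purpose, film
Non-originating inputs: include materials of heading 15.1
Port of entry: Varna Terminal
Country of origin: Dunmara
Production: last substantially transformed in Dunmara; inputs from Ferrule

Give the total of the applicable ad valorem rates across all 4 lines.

87%

Line A: PET → 15.3; moulded articles → 15.3.1; for construction → 15.3.1.1. Scheduled 13%. Valdor agreement on 15.4: 15.3.1.1 not covered. → 13%.
Line B: PET → 15.3; tubing → 15.3.2; general-purpose → 15.3.2.1. Scheduled 11%. No special measure applies. → 11%.
Line C: polystyrene → 15.4; moulded articles → 15.4.1; for packaging → 15.4.1.1. Scheduled 28%. Valdor agreement on 15.4: RVC < 45%. → 28%.
Line D: polypropylene → 15.1; film → 15.1.2; general-purpose → 15.1.2.1. Scheduled 35%. Dunmara agreement on 15.1.1.3: 15.1.2.1 not covered; Dunmara agreement on 15.4.2.2: 15.1.2.1 not covered. → 35%.
Sum: 13% + 11% + 28% + 35% = 87%.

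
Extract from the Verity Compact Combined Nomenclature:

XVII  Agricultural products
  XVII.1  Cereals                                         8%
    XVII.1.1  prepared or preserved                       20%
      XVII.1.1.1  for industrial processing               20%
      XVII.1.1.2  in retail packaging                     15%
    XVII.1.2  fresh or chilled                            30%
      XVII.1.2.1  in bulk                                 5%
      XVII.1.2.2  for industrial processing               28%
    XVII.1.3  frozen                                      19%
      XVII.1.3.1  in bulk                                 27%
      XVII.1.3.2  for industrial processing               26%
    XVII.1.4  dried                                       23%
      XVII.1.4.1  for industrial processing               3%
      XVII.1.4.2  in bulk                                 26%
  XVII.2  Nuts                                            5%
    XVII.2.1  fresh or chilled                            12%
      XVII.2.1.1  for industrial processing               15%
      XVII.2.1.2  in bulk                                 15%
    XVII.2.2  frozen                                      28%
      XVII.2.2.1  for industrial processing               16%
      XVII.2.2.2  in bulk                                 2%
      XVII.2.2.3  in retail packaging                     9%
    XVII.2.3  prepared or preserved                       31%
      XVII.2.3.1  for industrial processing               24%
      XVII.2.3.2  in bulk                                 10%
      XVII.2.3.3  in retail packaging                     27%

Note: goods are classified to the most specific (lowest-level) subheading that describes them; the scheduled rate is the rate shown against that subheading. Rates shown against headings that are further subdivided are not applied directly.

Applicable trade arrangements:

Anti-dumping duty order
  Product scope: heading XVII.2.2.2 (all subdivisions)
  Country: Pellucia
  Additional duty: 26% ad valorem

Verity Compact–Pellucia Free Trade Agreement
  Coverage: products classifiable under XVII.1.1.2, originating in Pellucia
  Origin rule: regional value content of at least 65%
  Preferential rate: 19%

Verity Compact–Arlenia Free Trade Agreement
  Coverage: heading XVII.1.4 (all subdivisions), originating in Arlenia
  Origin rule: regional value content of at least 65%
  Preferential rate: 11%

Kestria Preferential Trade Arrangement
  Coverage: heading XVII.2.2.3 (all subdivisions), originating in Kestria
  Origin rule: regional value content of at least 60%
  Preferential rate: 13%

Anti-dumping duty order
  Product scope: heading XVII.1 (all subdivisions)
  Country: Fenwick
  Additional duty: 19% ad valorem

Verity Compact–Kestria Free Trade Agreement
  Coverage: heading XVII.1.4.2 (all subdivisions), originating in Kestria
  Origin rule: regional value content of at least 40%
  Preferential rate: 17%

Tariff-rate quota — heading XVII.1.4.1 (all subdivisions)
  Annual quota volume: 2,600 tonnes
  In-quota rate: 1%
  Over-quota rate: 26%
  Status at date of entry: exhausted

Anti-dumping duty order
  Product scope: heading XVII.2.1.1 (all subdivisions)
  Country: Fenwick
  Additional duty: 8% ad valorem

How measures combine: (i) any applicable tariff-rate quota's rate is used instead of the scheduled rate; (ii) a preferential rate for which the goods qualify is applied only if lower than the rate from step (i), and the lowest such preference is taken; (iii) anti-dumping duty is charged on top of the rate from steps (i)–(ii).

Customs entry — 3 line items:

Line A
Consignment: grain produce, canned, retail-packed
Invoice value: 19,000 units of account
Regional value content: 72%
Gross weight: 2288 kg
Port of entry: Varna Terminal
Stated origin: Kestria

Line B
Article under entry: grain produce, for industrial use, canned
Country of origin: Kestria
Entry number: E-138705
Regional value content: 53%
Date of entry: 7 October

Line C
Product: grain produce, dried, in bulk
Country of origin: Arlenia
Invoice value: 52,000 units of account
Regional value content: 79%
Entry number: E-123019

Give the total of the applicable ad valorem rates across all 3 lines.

Line A: grain → XVII.1; canned → XVII.1.1; retail-packed → XVII.1.1.2. Scheduled 15%. Kestria agreement on XVII.2.2.3: XVII.1.1.2 not covered; Kestria agreement on XVII.1.4.2: XVII.1.1.2 not covered. → 15%.
Line B: grain → XVII.1; canned → XVII.1.1; for industrial use → XVII.1.1.1. Scheduled 20%. Kestria agreement on XVII.2.2.3: XVII.1.1.1 not covered; Kestria agreement on XVII.1.4.2: XVII.1.1.1 not covered. → 20%.
Line C: grain → XVII.1; dried → XVII.1.4; in bulk → XVII.1.4.2. Scheduled 26%. Arlenia agreement on XVII.1.4: RVC ≥ 65% → 11% available; preferential 11%. → 11%.
Sum: 15% + 20% + 11% = 46%.

46%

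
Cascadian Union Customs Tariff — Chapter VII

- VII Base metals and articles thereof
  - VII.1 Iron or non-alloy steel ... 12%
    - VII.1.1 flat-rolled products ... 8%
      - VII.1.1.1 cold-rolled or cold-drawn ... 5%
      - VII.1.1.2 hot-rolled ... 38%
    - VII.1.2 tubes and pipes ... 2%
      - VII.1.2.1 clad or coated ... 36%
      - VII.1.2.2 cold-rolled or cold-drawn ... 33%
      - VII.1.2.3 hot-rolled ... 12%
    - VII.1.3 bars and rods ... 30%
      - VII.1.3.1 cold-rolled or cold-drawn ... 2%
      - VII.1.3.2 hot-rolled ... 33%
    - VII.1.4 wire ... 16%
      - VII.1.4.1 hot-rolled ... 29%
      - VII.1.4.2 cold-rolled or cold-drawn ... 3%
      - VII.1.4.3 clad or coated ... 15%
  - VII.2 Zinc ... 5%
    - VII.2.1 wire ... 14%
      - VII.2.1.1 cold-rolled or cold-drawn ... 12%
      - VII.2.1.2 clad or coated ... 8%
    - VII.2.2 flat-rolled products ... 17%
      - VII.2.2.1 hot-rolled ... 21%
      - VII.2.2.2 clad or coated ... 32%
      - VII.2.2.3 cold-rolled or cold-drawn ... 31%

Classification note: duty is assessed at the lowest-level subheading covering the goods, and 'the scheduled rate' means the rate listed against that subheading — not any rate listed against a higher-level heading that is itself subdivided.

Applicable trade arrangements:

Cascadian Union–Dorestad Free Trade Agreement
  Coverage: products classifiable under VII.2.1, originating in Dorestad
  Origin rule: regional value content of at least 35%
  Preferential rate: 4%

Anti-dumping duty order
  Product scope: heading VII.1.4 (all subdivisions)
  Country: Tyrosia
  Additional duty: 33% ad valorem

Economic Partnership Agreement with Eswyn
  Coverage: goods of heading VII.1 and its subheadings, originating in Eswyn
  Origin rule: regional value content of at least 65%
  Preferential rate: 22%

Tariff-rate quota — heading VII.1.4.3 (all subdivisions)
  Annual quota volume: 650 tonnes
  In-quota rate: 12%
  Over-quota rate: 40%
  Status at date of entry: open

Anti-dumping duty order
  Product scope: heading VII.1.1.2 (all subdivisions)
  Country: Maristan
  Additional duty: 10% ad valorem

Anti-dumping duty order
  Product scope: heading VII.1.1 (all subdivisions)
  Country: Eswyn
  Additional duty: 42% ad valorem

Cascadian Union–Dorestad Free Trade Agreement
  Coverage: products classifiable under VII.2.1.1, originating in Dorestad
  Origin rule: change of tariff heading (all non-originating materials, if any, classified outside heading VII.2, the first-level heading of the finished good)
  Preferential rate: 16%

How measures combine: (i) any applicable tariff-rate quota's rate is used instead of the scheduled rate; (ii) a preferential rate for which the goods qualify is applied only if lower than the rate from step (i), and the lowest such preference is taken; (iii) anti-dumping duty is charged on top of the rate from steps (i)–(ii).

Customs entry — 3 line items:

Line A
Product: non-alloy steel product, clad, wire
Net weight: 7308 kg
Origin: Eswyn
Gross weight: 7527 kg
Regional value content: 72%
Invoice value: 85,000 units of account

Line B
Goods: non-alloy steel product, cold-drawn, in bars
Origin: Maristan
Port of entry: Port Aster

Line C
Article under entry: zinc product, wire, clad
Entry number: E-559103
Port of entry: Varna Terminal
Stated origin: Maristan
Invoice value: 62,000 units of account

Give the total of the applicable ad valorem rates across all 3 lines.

22%

Line A: non-alloy steel → VII.1; wire → VII.1.4; clad → VII.1.4.3. Scheduled 15%. quota on VII.1.4.3 open → in-quota 12%; Eswyn agreement on VII.1: RVC ≥ 65% → 22% available; preference 22% not lower than 12% → no reduction. → 12%.
Line B: non-alloy steel → VII.1; in bars → VII.1.3; cold-drawn → VII.1.3.1. Scheduled 2%. No special measure applies. → 2%.
Line C: zinc → VII.2; wire → VII.2.1; clad → VII.2.1.2. Scheduled 8%. No special measure applies. → 8%.
Sum: 12% + 2% + 8% = 22%.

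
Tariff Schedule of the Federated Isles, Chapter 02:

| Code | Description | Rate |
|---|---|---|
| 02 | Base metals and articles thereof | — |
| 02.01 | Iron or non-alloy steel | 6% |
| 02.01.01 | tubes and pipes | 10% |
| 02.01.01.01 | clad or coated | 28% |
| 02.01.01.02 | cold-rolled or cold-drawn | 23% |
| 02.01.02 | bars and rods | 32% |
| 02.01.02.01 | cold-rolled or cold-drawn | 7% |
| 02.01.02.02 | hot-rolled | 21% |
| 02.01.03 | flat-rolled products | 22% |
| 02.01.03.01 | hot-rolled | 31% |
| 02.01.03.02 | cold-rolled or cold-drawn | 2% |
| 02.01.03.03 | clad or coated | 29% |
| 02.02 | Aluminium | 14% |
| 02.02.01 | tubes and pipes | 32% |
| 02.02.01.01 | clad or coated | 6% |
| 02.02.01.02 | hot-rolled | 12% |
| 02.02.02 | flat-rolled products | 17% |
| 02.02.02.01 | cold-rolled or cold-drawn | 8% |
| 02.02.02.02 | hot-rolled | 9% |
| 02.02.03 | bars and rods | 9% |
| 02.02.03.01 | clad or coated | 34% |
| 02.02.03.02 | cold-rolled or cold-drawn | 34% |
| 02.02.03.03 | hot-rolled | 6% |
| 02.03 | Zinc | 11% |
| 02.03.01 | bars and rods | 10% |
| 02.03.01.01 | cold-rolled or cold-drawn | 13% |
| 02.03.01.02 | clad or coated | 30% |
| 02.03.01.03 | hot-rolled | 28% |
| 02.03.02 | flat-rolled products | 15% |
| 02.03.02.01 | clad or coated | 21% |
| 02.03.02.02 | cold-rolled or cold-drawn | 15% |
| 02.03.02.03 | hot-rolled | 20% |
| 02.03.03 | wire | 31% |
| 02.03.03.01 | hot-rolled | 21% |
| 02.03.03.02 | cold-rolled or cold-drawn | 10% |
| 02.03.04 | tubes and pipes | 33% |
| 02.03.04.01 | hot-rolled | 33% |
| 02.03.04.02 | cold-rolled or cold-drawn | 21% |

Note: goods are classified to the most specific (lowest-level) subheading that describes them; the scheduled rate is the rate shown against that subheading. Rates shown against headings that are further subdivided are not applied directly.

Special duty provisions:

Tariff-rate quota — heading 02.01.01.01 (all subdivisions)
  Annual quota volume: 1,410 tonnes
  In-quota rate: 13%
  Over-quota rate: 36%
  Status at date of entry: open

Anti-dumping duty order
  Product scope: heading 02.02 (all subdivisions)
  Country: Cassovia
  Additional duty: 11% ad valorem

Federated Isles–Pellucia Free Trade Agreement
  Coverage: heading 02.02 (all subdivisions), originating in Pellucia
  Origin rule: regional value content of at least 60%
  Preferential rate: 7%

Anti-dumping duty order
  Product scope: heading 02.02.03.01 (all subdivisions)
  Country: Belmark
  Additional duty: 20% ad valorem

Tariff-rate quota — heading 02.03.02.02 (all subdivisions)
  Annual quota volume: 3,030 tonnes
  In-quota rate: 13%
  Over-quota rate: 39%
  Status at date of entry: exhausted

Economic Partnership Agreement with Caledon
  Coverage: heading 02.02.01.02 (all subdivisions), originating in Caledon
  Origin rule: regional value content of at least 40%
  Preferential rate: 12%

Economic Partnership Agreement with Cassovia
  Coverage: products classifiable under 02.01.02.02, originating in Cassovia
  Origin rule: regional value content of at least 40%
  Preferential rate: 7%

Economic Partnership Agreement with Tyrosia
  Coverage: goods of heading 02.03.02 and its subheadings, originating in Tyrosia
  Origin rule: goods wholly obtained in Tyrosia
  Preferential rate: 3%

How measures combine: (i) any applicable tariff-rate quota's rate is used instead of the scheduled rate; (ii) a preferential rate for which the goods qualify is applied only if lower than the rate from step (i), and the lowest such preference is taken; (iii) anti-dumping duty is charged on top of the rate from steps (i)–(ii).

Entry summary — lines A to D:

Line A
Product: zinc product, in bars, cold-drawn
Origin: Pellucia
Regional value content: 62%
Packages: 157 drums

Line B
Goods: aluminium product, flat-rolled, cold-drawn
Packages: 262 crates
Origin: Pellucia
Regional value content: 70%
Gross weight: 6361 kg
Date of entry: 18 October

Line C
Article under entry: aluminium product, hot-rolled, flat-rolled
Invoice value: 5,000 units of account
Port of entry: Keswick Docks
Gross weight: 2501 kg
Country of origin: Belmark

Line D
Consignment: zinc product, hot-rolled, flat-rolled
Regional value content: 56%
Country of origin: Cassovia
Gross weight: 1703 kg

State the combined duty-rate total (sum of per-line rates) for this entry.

Line A: zinc → 02.03; in bars → 02.03.01; cold-drawn → 02.03.01.01. Scheduled 13%. Pellucia agreement on 02.02: 02.03.01.01 not covered. → 13%.
Line B: aluminium → 02.02; flat-rolled → 02.02.02; cold-drawn → 02.02.02.01. Scheduled 8%. Pellucia agreement on 02.02: RVC ≥ 60% → 7% available; preferential 7%. → 7%.
Line C: aluminium → 02.02; flat-rolled → 02.02.02; hot-rolled → 02.02.02.02. Scheduled 9%. No special measure applies. → 9%.
Line D: zinc → 02.03; flat-rolled → 02.03.02; hot-rolled → 02.03.02.03. Scheduled 20%. Cassovia agreement on 02.01.02.02: 02.03.02.03 not covered. → 20%.
Sum: 13% + 7% + 9% + 20% = 49%.

49%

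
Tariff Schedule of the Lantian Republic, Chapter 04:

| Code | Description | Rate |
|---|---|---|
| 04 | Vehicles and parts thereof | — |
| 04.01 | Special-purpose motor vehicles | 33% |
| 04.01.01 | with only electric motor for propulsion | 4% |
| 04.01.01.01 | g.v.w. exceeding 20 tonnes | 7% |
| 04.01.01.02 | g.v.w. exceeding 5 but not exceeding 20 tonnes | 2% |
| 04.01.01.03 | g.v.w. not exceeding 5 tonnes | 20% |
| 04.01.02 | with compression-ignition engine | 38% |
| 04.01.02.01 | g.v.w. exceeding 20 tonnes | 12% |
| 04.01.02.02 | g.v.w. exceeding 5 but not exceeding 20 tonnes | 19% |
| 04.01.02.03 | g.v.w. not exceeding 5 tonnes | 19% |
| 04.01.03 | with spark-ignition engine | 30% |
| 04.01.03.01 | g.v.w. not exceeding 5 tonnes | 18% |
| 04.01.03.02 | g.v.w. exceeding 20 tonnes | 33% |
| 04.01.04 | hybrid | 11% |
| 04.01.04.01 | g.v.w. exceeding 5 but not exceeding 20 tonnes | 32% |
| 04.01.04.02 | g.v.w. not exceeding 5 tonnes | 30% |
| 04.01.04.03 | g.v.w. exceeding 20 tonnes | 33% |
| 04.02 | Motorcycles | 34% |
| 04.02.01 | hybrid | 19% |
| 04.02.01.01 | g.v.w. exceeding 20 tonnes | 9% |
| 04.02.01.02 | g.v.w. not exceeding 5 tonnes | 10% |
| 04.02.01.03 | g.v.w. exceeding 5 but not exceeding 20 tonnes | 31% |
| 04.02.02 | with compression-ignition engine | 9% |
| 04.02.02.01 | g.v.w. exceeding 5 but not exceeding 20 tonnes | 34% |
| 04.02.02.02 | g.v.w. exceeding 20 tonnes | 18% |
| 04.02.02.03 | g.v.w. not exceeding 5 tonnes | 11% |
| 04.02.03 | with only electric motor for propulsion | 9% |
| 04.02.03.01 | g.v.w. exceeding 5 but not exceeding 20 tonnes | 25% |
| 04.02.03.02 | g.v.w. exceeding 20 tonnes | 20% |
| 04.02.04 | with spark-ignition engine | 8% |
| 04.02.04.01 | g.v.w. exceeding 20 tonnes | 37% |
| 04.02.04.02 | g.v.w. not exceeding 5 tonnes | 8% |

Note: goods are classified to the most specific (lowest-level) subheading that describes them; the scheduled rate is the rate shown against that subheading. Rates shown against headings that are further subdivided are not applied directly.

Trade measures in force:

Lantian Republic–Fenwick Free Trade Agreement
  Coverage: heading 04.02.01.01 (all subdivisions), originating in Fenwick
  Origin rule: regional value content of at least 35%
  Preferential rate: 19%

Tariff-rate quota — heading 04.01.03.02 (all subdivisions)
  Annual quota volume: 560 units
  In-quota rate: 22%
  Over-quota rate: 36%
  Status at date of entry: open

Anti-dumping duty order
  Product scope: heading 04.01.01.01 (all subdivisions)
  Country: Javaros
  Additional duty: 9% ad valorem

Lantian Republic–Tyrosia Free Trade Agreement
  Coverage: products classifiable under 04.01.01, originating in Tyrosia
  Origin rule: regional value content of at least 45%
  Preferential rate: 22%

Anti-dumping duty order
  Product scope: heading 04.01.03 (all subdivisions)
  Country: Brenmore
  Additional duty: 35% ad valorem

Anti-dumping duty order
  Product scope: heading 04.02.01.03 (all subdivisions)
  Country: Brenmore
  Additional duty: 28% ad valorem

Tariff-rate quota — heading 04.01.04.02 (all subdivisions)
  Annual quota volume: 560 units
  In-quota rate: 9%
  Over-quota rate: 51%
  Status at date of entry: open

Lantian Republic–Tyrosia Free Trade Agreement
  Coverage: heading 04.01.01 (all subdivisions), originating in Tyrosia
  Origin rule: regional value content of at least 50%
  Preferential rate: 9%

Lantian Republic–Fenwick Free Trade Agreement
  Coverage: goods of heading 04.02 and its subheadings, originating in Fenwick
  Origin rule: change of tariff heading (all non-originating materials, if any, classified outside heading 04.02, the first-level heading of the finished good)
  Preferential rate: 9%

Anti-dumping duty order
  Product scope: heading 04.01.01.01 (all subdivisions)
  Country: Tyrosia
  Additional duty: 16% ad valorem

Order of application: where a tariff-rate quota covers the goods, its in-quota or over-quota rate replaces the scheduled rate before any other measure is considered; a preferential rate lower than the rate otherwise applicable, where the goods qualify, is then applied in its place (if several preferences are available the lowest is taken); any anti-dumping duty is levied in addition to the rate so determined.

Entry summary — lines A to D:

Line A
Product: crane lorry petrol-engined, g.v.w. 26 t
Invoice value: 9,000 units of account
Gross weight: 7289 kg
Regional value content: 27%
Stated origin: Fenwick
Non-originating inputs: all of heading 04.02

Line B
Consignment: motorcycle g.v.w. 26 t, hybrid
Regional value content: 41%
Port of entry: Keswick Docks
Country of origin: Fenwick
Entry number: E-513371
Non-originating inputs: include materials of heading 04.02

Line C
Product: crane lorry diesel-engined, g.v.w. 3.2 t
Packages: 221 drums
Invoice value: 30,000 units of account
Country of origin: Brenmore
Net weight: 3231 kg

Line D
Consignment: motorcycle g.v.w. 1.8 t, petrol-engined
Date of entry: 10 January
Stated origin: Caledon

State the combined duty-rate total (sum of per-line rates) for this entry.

Line A: crane lorry → 04.01; petrol-engined → 04.01.03; g.v.w. 26 t → 04.01.03.02. Scheduled 33%. quota on 04.01.03.02 open → in-quota 22%; Fenwick agreement on 04.02.01.01: 04.01.03.02 not covered; Fenwick agreement on 04.02: 04.01.03.02 not covered. → 22%.
Line B: motorcycle → 04.02; hybrid → 04.02.01; g.v.w. 26 t → 04.02.01.01. Scheduled 9%. Fenwick agreement on 04.02.01.01: RVC ≥ 35% → 19% available; Fenwick agreement on 04.02: CTH not met; preference 19% not lower than 9% → no reduction. → 9%.
Line C: crane lorry → 04.01; diesel-engined → 04.01.02; g.v.w. 3.2 t → 04.01.02.03. Scheduled 19%. No special measure applies. → 19%.
Line D: motorcycle → 04.02; petrol-engined → 04.02.04; g.v.w. 1.8 t → 04.02.04.02. Scheduled 8%. No special measure applies. → 8%.
Sum: 22% + 9% + 19% + 8% = 58%.

58%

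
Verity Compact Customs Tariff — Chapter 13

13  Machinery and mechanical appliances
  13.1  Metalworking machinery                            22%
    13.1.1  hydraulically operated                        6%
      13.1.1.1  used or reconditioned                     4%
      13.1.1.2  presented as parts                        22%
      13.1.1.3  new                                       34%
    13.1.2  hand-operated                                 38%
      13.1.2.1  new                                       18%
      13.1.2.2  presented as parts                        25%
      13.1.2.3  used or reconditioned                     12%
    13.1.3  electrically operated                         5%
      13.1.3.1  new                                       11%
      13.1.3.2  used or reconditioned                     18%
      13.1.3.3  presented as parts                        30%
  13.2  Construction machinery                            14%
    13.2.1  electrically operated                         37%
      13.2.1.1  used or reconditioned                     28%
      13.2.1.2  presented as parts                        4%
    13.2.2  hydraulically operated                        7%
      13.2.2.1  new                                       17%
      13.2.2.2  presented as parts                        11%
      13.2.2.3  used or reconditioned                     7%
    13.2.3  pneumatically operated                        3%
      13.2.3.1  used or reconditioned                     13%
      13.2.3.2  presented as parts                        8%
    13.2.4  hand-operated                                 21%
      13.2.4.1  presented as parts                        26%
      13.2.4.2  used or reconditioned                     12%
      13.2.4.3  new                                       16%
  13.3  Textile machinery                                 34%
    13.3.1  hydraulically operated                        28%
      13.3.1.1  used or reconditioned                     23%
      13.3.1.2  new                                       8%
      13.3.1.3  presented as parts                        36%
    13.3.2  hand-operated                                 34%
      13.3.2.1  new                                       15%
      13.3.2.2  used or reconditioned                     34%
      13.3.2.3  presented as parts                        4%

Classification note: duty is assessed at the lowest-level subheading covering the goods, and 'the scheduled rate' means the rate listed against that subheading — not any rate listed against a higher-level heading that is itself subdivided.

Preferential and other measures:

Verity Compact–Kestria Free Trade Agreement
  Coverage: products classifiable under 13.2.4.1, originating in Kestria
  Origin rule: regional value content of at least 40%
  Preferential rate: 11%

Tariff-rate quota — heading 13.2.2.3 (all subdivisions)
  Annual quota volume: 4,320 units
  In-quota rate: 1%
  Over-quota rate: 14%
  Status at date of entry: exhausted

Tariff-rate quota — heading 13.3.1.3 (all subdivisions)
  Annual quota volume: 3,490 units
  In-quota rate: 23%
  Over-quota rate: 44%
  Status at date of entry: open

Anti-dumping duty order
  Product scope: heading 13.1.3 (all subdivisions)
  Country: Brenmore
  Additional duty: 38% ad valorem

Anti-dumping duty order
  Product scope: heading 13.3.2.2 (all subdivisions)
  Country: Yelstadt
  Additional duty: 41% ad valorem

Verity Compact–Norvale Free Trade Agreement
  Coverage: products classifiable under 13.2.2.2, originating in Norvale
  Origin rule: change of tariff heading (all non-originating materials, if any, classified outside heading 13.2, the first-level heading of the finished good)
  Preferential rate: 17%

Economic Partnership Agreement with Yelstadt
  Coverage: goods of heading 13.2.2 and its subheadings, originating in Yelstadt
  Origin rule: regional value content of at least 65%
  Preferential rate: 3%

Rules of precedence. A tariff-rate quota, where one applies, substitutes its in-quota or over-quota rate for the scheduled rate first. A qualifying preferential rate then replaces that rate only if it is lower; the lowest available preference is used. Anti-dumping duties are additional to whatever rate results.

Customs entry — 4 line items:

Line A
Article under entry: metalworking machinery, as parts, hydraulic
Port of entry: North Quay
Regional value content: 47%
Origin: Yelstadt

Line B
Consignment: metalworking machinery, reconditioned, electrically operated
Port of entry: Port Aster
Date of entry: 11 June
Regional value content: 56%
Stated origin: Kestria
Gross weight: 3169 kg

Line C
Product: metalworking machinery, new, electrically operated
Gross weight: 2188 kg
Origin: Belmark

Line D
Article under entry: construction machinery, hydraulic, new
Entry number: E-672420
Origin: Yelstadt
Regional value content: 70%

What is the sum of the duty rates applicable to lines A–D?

54%

Line A: metalworking → 13.1; hydraulic → 13.1.1; as parts → 13.1.1.2. Scheduled 22%. Yelstadt agreement on 13.2.2: 13.1.1.2 not covered. → 22%.
Line B: metalworking → 13.1; electrically operated → 13.1.3; reconditioned → 13.1.3.2. Scheduled 18%. Kestria agreement on 13.2.4.1: 13.1.3.2 not covered. → 18%.
Line C: metalworking → 13.1; electrically operated → 13.1.3; new → 13.1.3.1. Scheduled 11%. No special measure applies. → 11%.
Line D: construction → 13.2; hydraulic → 13.2.2; new → 13.2.2.1. Scheduled 17%. Yelstadt agreement on 13.2.2: RVC ≥ 65% → 3% available; preferential 3%. → 3%.
Sum: 22% + 18% + 11% + 3% = 54%.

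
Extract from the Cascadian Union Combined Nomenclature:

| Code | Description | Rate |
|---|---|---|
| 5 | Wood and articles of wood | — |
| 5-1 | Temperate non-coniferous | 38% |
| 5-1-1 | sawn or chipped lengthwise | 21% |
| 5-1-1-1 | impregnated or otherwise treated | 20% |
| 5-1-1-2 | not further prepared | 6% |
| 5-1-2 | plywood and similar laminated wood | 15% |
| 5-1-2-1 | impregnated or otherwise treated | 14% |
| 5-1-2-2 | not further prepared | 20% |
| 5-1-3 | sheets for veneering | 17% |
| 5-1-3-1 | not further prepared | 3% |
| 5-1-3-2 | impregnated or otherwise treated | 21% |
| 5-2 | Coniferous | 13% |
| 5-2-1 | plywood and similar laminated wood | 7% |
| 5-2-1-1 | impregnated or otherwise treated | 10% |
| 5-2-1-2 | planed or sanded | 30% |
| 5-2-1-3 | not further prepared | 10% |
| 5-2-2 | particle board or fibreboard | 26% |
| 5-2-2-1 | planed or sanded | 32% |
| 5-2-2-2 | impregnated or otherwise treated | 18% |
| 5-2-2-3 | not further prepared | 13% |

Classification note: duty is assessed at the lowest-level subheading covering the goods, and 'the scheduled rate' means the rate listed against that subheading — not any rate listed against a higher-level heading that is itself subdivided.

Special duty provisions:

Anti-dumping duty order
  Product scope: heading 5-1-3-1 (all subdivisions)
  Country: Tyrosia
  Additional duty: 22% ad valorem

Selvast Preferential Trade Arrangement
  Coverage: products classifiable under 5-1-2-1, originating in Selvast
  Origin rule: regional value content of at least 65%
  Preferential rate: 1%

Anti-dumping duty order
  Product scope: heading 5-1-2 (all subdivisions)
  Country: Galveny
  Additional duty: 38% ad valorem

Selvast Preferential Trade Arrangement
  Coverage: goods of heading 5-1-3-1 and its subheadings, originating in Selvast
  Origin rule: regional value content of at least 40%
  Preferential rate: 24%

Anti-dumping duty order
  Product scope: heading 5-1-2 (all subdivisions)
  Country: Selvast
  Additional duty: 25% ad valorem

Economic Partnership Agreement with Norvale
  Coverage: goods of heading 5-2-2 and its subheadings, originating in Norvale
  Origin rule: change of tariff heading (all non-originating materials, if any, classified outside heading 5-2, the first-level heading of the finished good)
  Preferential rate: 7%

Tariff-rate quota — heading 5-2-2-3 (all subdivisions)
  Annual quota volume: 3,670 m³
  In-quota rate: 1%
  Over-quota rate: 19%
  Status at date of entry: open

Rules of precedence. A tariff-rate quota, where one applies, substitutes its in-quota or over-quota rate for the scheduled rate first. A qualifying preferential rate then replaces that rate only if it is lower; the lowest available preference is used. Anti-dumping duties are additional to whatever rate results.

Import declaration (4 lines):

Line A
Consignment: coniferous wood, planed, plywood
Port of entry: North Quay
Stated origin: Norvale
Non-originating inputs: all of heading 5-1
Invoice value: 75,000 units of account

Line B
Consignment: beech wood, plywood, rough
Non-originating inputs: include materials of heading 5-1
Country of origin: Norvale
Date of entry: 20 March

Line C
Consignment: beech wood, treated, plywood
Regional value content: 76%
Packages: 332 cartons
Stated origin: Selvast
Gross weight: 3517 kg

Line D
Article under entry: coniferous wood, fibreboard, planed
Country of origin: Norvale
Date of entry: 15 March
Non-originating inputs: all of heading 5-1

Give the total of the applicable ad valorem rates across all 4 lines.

Line A: coniferous → 5-2; plywood → 5-2-1; planed → 5-2-1-2. Scheduled 30%. Norvale agreement on 5-2-2: 5-2-1-2 not covered. → 30%.
Line B: beech → 5-1; plywood → 5-1-2; rough → 5-1-2-2. Scheduled 20%. Norvale agreement on 5-2-2: 5-1-2-2 not covered. → 20%.
Line C: beech → 5-1; plywood → 5-1-2; treated → 5-1-2-1. Scheduled 14%. Selvast agreement on 5-1-2-1: RVC ≥ 65% → 1% available; Selvast agreement on 5-1-3-1: 5-1-2-1 not covered; preferential 1%; anti-dumping (Selvast, 5-1-2): +25%; total 1% + 25% = 26%. → 26%.
Line D: coniferous → 5-2; fibreboard → 5-2-2; planed → 5-2-2-1. Scheduled 32%. Norvale agreement on 5-2-2: CTH met → 7% available; preferential 7%. → 7%.
Sum: 30% + 20% + 26% + 7% = 83%.

83%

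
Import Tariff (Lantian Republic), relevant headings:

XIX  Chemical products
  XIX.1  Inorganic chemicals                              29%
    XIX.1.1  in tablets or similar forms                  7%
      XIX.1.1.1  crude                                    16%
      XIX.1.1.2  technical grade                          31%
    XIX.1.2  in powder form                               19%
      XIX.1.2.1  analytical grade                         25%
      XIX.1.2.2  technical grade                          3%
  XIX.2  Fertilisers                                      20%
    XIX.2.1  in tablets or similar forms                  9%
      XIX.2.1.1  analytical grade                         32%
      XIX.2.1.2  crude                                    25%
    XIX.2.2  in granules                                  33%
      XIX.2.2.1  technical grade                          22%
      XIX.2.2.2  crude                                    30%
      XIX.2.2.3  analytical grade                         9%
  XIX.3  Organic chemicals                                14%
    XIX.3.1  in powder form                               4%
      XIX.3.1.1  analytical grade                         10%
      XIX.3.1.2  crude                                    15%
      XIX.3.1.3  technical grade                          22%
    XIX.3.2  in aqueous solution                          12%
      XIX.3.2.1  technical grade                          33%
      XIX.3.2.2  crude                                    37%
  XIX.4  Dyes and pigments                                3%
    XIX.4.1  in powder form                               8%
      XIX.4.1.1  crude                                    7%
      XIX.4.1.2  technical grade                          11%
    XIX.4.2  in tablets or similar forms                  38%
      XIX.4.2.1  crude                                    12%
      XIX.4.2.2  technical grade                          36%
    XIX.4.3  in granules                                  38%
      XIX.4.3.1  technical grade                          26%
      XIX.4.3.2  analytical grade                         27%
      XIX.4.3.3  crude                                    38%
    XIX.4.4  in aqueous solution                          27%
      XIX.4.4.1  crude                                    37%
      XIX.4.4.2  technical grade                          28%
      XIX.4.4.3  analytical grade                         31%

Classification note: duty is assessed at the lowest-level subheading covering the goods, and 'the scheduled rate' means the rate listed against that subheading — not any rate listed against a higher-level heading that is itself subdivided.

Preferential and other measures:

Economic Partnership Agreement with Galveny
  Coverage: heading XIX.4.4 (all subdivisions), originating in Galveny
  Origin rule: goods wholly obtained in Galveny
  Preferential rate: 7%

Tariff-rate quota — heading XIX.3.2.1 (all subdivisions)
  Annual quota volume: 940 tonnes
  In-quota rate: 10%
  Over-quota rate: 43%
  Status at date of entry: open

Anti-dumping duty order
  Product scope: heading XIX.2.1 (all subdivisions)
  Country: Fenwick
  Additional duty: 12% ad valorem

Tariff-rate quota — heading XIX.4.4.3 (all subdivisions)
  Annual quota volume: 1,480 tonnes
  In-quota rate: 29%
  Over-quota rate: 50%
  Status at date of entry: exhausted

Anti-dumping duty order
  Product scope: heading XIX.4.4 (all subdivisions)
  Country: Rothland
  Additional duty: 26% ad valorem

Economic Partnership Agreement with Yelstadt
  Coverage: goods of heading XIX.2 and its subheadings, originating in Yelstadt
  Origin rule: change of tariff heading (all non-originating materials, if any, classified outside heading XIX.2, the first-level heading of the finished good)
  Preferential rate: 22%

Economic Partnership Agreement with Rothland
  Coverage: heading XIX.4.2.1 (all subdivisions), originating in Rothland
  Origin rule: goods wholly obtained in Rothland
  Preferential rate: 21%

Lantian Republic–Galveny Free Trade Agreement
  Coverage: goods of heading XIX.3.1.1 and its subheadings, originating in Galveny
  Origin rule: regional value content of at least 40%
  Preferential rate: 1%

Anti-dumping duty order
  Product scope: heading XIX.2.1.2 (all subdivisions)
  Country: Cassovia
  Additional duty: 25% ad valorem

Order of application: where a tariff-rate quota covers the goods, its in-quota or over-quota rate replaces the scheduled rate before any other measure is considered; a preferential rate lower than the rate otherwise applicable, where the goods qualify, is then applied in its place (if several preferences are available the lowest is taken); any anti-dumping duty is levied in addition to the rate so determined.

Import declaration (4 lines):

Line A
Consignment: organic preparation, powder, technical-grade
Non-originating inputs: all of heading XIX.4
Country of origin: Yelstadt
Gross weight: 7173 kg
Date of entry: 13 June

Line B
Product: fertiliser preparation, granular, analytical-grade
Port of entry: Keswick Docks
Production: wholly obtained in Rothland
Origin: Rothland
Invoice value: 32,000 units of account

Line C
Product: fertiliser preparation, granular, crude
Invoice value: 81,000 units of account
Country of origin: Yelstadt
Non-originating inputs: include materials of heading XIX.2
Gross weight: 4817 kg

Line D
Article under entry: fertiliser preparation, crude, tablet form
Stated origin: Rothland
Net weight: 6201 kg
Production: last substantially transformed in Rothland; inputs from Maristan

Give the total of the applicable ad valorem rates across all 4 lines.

86%

Line A: organic → XIX.3; powder → XIX.3.1; technical-grade → XIX.3.1.3. Scheduled 22%. Yelstadt agreement on XIX.2: XIX.3.1.3 not covered. → 22%.
Line B: fertiliser → XIX.2; granular → XIX.2.2; analytical-grade → XIX.2.2.3. Scheduled 9%. Rothland agreement on XIX.4.2.1: XIX.2.2.3 not covered. → 9%.
Line C: fertiliser → XIX.2; granular → XIX.2.2; crude → XIX.2.2.2. Scheduled 30%. Yelstadt agreement on XIX.2: CTH not met. → 30%.
Line D: fertiliser → XIX.2; tablet form → XIX.2.1; crude → XIX.2.1.2. Scheduled 25%. Rothland agreement on XIX.4.2.1: XIX.2.1.2 not covered. → 25%.
Sum: 22% + 9% + 30% + 25% = 86%.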